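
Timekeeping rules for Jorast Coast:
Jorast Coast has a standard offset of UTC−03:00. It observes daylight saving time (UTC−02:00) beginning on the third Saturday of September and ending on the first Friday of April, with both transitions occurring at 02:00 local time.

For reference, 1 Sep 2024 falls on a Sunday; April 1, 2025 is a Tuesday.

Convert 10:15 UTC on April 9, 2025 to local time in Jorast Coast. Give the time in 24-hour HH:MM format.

1 September 2024 is a Sunday, so the first Saturday is September 7 and the third is September 21.
1 April 2025 is a Tuesday, so the first Friday is April 4.
At the standard offset (UTC−03:00), 10:15 UTC − 3h = 07:15 Jorast Coast standard time.
The standard-time date in Jorast Coast, April 9, 2025, is outside the daylight-saving period (21 September 2024 – 4 April 2025), so Jorast Coast is on standard time, UTC−03:00.
10:15 UTC − 3h = 07:15 local.

07:15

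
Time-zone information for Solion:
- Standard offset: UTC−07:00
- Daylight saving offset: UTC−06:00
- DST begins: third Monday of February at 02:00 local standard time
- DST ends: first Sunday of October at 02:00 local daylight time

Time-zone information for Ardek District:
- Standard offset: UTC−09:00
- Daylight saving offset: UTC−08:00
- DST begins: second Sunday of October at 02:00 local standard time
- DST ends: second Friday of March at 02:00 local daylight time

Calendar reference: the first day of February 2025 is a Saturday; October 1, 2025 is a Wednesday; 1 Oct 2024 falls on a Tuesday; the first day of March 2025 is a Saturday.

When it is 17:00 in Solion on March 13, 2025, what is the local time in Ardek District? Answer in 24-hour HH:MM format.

1 February 2025 is a Saturday, so the first Monday is February 3 and the third is February 17.
1 October 2025 is a Wednesday, so the first Sunday is October 5.
Daylight saving runs 17 February – 5 October; March 13, 2025 is inside that window, so Solion is at UTC−06:00.
17:00 Solion + 6h = 23:00 UTC.
1 October 2024 is a Tuesday, so the first Sunday is October 6 and the second is October 13.
1 March 2025 is a Saturday, so the first Friday is March 7 and the second is March 14.
At the standard offset (UTC−09:00), 23:00 UTC − 9h = 14:00 Ardek District standard time.
Daylight saving runs 13 October 2024 – 14 March 2025; the standard-time date in Ardek District, March 13, 2025, is inside that window, so Ardek District is at UTC−08:00.
23:00 UTC − 8h = 15:00 Ardek District.

15:00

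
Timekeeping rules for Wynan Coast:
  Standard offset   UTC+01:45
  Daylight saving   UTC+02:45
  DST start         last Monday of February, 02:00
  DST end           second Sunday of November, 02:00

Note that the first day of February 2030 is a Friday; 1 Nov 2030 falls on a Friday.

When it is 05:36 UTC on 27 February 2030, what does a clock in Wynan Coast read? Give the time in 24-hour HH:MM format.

08:21

1 February 2030 is a Friday, so Mondays fall on 4, 11, 18, 25; the last is February 25.
1 November 2030 is a Friday, so the first Sunday is November 3 and the second is November 10.
At the standard offset (UTC+01:45), 05:36 UTC + 1h45m = 07:21 Wynan Coast standard time.
The standard-time date in Wynan Coast, 27 February 2030, falls between 25 February and 10 November, so daylight saving is in effect and Wynan Coast is at UTC+02:45.
05:36 UTC + 2h45m = 08:21 local.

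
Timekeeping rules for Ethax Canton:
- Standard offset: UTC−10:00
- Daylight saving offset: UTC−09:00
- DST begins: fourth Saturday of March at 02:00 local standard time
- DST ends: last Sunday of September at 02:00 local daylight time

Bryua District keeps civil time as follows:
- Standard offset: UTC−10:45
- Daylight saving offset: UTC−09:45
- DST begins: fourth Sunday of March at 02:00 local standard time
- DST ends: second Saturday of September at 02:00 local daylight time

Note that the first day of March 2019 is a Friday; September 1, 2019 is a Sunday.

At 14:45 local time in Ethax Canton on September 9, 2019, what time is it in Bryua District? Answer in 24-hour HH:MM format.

14:00

1 March 2019 is a Friday, so the first Saturday is March 2 and the fourth is March 23.
1 September 2019 is a Sunday, so Sundays fall on 1, 8, 15, 22, 29; the last is September 29.
September 9, 2019 lies within the daylight-saving period (23 March – 29 September), so Ethax Canton is on daylight time, UTC−09:00.
14:45 Ethax Canton + 9h = 23:45 UTC.
1 March 2019 is a Friday, so the first Sunday is March 3 and the fourth is March 24.
1 September 2019 is a Sunday, so the first Saturday is September 7 and the second is September 14.
At the standard offset (UTC−10:45), 23:45 UTC − 10h45m = 13:00 Bryua District standard time.
Daylight saving runs 24 March – 14 September; the standard-time date in Bryua District, September 9, 2019, is inside that window, so Bryua District is at UTC−09:45.
23:45 UTC − 9h45m = 14:00 Bryua District.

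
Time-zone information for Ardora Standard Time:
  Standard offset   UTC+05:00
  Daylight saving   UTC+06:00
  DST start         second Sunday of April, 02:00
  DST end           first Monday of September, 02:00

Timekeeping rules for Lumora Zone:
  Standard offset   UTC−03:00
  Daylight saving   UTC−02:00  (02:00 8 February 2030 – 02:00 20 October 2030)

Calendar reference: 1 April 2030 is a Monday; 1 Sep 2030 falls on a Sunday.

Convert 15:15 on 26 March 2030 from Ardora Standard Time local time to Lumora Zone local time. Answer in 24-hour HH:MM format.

1 April 2030 is a Monday, so the first Sunday is April 7 and the second is April 14.
1 September 2030 is a Sunday, so the first Monday is September 2.
26 March 2030 is outside the daylight-saving period (14 April – 2 September), so Ardora Standard Time is on standard time, UTC+05:00.
15:15 Ardora Standard Time − 5h = 10:15 UTC.
At the standard offset (UTC−03:00), 10:15 UTC − 3h = 07:15 Lumora Zone standard time.
Daylight saving runs 8 February – 20 October; the standard-time date in Lumora Zone, 26 March 2030, is inside that window, so Lumora Zone is at UTC−02:00.
10:15 UTC − 2h = 08:15 Lumora Zone.

08:15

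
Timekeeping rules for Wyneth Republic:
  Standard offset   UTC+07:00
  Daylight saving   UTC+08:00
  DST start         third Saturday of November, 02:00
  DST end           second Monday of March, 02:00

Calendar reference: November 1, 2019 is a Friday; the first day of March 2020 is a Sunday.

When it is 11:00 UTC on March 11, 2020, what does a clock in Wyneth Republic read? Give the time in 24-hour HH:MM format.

1 November 2019 is a Friday, so the first Saturday is November 2 and the third is November 16.
1 March 2020 is a Sunday, so the first Monday is March 2 and the second is March 9.
At the standard offset (UTC+07:00), 11:00 UTC + 7h = 18:00 Wyneth Republic standard time.
The standard-time date in Wyneth Republic, March 11, 2020, does not fall between 16 November 2019 and 9 March 2020, so daylight saving is not in effect and Wyneth Republic is at UTC+07:00.
11:00 UTC + 7h = 18:00 local.

18:00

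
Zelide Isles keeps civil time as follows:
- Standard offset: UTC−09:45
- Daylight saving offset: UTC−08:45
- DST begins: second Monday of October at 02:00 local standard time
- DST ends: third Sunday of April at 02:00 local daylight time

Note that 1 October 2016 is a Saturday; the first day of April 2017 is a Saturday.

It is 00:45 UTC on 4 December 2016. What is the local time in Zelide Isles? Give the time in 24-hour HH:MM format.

16:00

1 October 2016 is a Saturday, so the first Monday is October 3 and the second is October 10.
1 April 2017 is a Saturday, so the first Sunday is April 2 and the third is April 16.
At the standard offset (UTC−09:45), 00:45 UTC − 9h45m = 15:00 Zelide Isles standard time (rolling into the previous day, 3 December 2016).
Daylight saving runs 10 October 2016 – 16 April 2017; the standard-time date in Zelide Isles, 3 December 2016, is inside that window, so Zelide Isles is at UTC−08:45.
00:45 UTC − 8h45m = 16:00 local (rolling into the previous day, 3 December 2016).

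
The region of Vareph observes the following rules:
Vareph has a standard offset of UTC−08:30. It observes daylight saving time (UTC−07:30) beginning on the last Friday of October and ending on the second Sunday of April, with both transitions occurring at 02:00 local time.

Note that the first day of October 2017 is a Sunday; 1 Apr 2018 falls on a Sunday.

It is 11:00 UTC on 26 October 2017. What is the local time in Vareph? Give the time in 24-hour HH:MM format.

1 October 2017 is a Sunday, so Fridays fall on 6, 13, 20, 27; the last is October 27.
1 April 2018 is a Sunday, so the first Sunday is April 1 and the second is April 8.
At the standard offset (UTC−08:30), 11:00 UTC − 8h30m = 02:30 Vareph standard time.
The standard-time date in Vareph, 26 October 2017, does not fall between 27 October 2017 and 8 April 2018, so daylight saving is not in effect and Vareph is at UTC−08:30.
11:00 UTC − 8h30m = 02:30 local.

02:30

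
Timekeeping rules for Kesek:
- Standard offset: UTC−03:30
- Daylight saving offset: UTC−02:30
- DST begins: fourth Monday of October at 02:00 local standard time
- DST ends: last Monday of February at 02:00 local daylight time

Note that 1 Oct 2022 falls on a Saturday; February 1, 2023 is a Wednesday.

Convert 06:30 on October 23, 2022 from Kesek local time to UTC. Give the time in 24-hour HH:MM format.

1 October 2022 is a Saturday, so the first Monday is October 3 and the fourth is October 24.
1 February 2023 is a Wednesday, so Mondays fall on 6, 13, 20, 27; the last is February 27.
October 23, 2022 is outside the daylight-saving period (24 October 2022 – 27 February 2023), so Kesek is on standard time, UTC−03:30.
06:30 local + 3h30m = 10:00 UTC.

10:00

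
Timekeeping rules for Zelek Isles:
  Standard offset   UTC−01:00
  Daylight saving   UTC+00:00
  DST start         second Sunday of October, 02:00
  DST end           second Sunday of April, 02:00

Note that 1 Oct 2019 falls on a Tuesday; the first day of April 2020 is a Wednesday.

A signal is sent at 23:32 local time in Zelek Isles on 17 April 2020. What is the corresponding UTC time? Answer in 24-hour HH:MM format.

1 October 2019 is a Tuesday, so the first Sunday is October 6 and the second is October 13.
1 April 2020 is a Wednesday, so the first Sunday is April 5 and the second is April 12.
Daylight saving runs 13 October 2019 – 12 April 2020; 17 April 2020 is outside that window, so Zelek Isles is on standard time at UTC−01:00.
23:32 local + 1h = 00:32 UTC (rolling into the next day, 18 April 2020).

00:32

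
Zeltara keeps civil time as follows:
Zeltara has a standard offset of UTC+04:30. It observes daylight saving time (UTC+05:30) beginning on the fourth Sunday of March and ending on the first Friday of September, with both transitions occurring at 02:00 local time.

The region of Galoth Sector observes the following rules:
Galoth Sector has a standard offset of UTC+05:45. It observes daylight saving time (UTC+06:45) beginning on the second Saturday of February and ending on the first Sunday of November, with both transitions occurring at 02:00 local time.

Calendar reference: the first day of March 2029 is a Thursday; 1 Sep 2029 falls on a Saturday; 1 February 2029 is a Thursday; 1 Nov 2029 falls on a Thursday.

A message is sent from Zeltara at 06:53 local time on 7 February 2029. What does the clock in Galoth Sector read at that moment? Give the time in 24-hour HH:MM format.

1 March 2029 is a Thursday, so the first Sunday is March 4 and the fourth is March 25.
1 September 2029 is a Saturday, so the first Friday is September 7.
7 February 2029 does not fall between 25 March and 7 September, so daylight saving is not in effect and Zeltara is at UTC+04:30.
06:53 Zeltara − 4h30m = 02:23 UTC.
1 February 2029 is a Thursday, so the first Saturday is February 3 and the second is February 10.
1 November 2029 is a Thursday, so the first Sunday is November 4.
At the standard offset (UTC+05:45), 02:23 UTC + 5h45m = 08:08 Galoth Sector standard time.
The standard-time date in Galoth Sector, 7 February 2029, does not fall between 10 February and 4 November, so daylight saving is not in effect and Galoth Sector is at UTC+05:45.
02:23 UTC + 5h45m = 08:08 Galoth Sector.

08:08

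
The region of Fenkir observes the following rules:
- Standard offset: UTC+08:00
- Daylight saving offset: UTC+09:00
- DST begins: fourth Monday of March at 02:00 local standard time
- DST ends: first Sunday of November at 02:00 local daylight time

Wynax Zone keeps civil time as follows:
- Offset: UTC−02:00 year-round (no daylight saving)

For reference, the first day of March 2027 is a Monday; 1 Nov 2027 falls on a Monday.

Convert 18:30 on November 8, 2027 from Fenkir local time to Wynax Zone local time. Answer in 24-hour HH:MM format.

1 March 2027 is a Monday, so the first Monday is March 1 and the fourth is March 22.
1 November 2027 is a Monday, so the first Sunday is November 7.
November 8, 2027 does not fall between 22 March and 7 November, so daylight saving is not in effect and Fenkir is at UTC+08:00.
18:30 Fenkir − 8h = 10:30 UTC.
Wynax Zone has no daylight saving, so its offset is UTC−02:00 year-round.
10:30 UTC − 2h = 08:30 Wynax Zone.

08:30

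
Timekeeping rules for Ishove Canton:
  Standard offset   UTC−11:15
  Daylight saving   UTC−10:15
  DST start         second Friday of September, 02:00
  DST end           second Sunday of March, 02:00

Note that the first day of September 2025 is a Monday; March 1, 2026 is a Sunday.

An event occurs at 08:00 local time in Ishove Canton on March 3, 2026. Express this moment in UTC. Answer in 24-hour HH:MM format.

1 September 2025 is a Monday, so the first Friday is September 5 and the second is September 12.
1 March 2026 is a Sunday, so the first Sunday is March 1 and the second is March 8.
Daylight saving runs 12 September 2025 – 8 March 2026; March 3, 2026 is inside that window, so Ishove Canton is at UTC−10:15.
08:00 local + 10h15m = 18:15 UTC.

18:15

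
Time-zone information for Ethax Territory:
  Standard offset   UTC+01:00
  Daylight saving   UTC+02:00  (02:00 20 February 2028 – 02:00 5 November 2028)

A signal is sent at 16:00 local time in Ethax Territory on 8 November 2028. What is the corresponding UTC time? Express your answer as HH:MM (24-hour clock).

8 November 2028 does not fall between 20 February and 5 November, so daylight saving is not in effect and Ethax Territory is at UTC+01:00.
16:00 local − 1h = 15:00 UTC.

15:00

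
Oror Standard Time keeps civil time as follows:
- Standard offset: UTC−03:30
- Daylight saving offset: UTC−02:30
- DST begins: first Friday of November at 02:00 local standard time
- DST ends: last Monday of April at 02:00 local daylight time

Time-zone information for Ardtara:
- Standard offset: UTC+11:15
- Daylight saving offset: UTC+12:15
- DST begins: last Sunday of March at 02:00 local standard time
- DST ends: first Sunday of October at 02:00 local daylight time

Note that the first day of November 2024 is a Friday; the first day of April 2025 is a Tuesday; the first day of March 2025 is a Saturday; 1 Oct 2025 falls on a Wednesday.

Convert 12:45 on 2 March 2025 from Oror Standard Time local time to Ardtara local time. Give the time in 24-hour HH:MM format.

1 November 2024 is a Friday, so the first Friday is November 1.
1 April 2025 is a Tuesday, so Mondays fall on 7, 14, 21, 28; the last is April 28.
2 March 2025 falls between 1 November 2024 and 28 April 2025, so daylight saving is in effect and Oror Standard Time is at UTC−02:30.
12:45 Oror Standard Time + 2h30m = 15:15 UTC.
1 March 2025 is a Saturday, so Sundays fall on 2, 9, 16, 23, 30; the last is March 30.
1 October 2025 is a Wednesday, so the first Sunday is October 5.
At the standard offset (UTC+11:15), 15:15 UTC + 11h15m = 02:30 Ardtara standard time (rolling into the next day, 3 March 2025).
The standard-time date in Ardtara, 3 March 2025, is outside the daylight-saving period (30 March – 5 October), so Ardtara is on standard time, UTC+11:15.
15:15 UTC + 11h15m = 02:30 Ardtara (rolling into the next day, 3 March 2025).

02:30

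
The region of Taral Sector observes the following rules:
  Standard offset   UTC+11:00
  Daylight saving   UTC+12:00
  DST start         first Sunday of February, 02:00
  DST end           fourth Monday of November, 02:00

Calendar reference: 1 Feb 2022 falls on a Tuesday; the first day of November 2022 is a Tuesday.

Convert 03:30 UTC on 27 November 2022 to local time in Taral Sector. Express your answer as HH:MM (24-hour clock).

15:30

1 February 2022 is a Tuesday, so the first Sunday is February 6.
1 November 2022 is a Tuesday, so the first Monday is November 7 and the fourth is November 28.
At the standard offset (UTC+11:00), 03:30 UTC + 11h = 14:30 Taral Sector standard time.
The standard-time date in Taral Sector, 27 November 2022, lies within the daylight-saving period (6 February – 28 November), so Taral Sector is on daylight time, UTC+12:00.
03:30 UTC + 12h = 15:30 local.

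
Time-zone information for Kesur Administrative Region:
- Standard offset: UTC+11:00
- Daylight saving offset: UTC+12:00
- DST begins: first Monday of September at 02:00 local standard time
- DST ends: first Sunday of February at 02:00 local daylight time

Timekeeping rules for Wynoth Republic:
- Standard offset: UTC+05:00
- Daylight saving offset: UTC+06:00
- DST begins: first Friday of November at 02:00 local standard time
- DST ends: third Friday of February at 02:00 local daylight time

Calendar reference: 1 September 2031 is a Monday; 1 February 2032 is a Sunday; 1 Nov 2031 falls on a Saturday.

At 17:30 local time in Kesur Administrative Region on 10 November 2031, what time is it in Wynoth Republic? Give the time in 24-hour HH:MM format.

1 September 2031 is a Monday, so the first Monday is September 1.
1 February 2032 is a Sunday, so the first Sunday is February 1.
10 November 2031 lies within the daylight-saving period (1 September 2031 – 1 February 2032), so Kesur Administrative Region is on daylight time, UTC+12:00.
17:30 Kesur Administrative Region − 12h = 05:30 UTC.
1 November 2031 is a Saturday, so the first Friday is November 7.
1 February 2032 is a Sunday, so the first Friday is February 6 and the third is February 20.
At the standard offset (UTC+05:00), 05:30 UTC + 5h = 10:30 Wynoth Republic standard time.
Daylight saving runs 7 November 2031 – 20 February 2032; the standard-time date in Wynoth Republic, 10 November 2031, is inside that window, so Wynoth Republic is at UTC+06:00.
05:30 UTC + 6h = 11:30 Wynoth Republic.

11:30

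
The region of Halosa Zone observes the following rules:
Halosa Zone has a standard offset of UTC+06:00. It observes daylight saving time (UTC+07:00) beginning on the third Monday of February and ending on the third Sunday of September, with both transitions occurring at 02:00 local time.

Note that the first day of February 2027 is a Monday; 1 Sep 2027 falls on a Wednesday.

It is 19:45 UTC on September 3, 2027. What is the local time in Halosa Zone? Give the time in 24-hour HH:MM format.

1 February 2027 is a Monday, so the first Monday is February 1 and the third is February 15.
1 September 2027 is a Wednesday, so the first Sunday is September 5 and the third is September 19.
At the standard offset (UTC+06:00), 19:45 UTC + 6h = 01:45 Halosa Zone standard time (rolling into the next day, 4 September 2027).
The standard-time date in Halosa Zone, September 4, 2027, falls between 15 February and 19 September, so daylight saving is in effect and Halosa Zone is at UTC+07:00.
19:45 UTC + 7h = 02:45 local (rolling into the next day, 4 September 2027).

02:45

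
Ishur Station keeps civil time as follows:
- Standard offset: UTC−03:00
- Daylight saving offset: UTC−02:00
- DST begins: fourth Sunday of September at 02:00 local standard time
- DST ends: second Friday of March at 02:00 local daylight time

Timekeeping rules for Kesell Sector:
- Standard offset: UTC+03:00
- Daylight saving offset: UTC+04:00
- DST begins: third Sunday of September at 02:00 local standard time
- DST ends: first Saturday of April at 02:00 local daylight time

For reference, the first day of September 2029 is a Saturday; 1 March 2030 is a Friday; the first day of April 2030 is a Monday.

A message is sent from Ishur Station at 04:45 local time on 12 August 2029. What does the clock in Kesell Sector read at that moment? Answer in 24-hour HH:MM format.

1 September 2029 is a Saturday, so the first Sunday is September 2 and the fourth is September 23.
1 March 2030 is a Friday, so the first Friday is March 1 and the second is March 8.
Daylight saving runs 23 September 2029 – 8 March 2030; 12 August 2029 is outside that window, so Ishur Station is on standard time at UTC−03:00.
04:45 Ishur Station + 3h = 07:45 UTC.
1 September 2029 is a Saturday, so the first Sunday is September 2 and the third is September 16.
1 April 2030 is a Monday, so the first Saturday is April 6.
At the standard offset (UTC+03:00), 07:45 UTC + 3h = 10:45 Kesell Sector standard time.
Daylight saving runs 16 September 2029 – 6 April 2030; the standard-time date in Kesell Sector, 12 August 2029, is outside that window, so Kesell Sector is on standard time at UTC+03:00.
07:45 UTC + 3h = 10:45 Kesell Sector.

10:45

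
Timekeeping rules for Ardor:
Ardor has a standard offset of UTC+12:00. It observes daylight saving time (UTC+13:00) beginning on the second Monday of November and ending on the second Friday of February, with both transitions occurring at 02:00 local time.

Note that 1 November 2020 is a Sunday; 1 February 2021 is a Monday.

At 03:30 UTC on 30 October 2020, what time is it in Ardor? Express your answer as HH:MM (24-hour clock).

15:30

1 November 2020 is a Sunday, so the first Monday is November 2 and the second is November 9.
1 February 2021 is a Monday, so the first Friday is February 5 and the second is February 12.
At the standard offset (UTC+12:00), 03:30 UTC + 12h = 15:30 Ardor standard time.
Daylight saving runs 9 November 2020 – 12 February 2021; the standard-time date in Ardor, 30 October 2020, is outside that window, so Ardor is on standard time at UTC+12:00.
03:30 UTC + 12h = 15:30 local.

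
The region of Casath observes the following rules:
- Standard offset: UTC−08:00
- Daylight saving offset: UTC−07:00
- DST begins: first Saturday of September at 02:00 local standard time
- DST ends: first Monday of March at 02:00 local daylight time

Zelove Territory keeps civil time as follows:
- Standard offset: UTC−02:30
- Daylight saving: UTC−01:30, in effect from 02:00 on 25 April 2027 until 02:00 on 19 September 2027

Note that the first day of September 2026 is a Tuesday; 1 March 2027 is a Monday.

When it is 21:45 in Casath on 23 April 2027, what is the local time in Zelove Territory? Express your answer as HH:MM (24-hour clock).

1 September 2026 is a Tuesday, so the first Saturday is September 5.
1 March 2027 is a Monday, so the first Monday is March 1.
23 April 2027 does not fall between 5 September 2026 and 1 March 2027, so daylight saving is not in effect and Casath is at UTC−08:00.
21:45 Casath + 8h = 05:45 UTC (rolling into the next day, 24 April 2027).
At the standard offset (UTC−02:30), 05:45 UTC − 2h30m = 03:15 Zelove Territory standard time.
Daylight saving runs 25 April – 19 September; the standard-time date in Zelove Territory, 24 April 2027, is outside that window, so Zelove Territory is on standard time at UTC−02:30.
05:45 UTC − 2h30m = 03:15 Zelove Territory.

03:15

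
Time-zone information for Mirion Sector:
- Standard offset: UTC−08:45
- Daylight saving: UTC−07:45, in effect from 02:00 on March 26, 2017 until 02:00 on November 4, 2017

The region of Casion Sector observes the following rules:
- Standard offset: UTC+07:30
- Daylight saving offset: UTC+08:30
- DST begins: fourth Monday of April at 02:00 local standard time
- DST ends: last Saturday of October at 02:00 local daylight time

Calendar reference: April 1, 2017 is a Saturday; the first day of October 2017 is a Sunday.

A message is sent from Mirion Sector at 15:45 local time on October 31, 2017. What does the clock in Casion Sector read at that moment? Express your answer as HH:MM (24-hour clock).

October 31, 2017 falls between 26 March and 4 November, so daylight saving is in effect and Mirion Sector is at UTC−07:45.
15:45 Mirion Sector + 7h45m = 23:30 UTC.
1 April 2017 is a Saturday, so the first Monday is April 3 and the fourth is April 24.
1 October 2017 is a Sunday, so Saturdays fall on 7, 14, 21, 28; the last is October 28.
At the standard offset (UTC+07:30), 23:30 UTC + 7h30m = 07:00 Casion Sector standard time (rolling into the next day, 1 November 2017).
The standard-time date in Casion Sector, November 1, 2017, is outside the daylight-saving period (24 April – 28 October), so Casion Sector is on standard time, UTC+07:30.
23:30 UTC + 7h30m = 07:00 Casion Sector (rolling into the next day, 1 November 2017).

07:00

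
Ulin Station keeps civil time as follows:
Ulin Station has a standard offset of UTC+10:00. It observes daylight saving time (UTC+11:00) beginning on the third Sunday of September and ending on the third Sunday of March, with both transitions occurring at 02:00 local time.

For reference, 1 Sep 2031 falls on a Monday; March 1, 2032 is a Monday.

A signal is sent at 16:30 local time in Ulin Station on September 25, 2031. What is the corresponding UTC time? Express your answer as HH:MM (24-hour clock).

1 September 2031 is a Monday, so the first Sunday is September 7 and the third is September 21.
1 March 2032 is a Monday, so the first Sunday is March 7 and the third is March 21.
September 25, 2031 lies within the daylight-saving period (21 September 2031 – 21 March 2032), so Ulin Station is on daylight time, UTC+11:00.
16:30 local − 11h = 05:30 UTC.

05:30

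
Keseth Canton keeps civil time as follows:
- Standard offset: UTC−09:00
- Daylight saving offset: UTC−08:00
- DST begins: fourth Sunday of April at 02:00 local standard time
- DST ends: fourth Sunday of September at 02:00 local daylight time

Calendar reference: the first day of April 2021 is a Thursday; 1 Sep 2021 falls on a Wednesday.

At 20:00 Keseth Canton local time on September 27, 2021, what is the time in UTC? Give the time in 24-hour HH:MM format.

1 April 2021 is a Thursday, so the first Sunday is April 4 and the fourth is April 25.
1 September 2021 is a Wednesday, so the first Sunday is September 5 and the fourth is September 26.
September 27, 2021 does not fall between 25 April and 26 September, so daylight saving is not in effect and Keseth Canton is at UTC−09:00.
20:00 local + 9h = 05:00 UTC (rolling into the next day, 28 September 2021).

05:00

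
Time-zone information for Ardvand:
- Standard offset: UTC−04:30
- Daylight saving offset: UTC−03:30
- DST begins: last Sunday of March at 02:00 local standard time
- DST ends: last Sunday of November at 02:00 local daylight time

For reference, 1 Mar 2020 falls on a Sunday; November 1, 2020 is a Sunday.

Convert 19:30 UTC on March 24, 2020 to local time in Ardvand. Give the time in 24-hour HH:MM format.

15:00

1 March 2020 is a Sunday, so Sundays fall on 1, 8, 15, 22, 29; the last is March 29.
1 November 2020 is a Sunday, so Sundays fall on 1, 8, 15, 22, 29; the last is November 29.
At the standard offset (UTC−04:30), 19:30 UTC − 4h30m = 15:00 Ardvand standard time.
Daylight saving runs 29 March – 29 November; the standard-time date in Ardvand, March 24, 2020, is outside that window, so Ardvand is on standard time at UTC−04:30.
19:30 UTC − 4h30m = 15:00 local.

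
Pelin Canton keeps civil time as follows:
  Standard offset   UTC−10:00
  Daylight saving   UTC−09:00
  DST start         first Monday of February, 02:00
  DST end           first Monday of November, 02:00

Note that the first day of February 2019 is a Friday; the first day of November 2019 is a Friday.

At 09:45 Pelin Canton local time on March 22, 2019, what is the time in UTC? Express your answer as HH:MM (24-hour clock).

1 February 2019 is a Friday, so the first Monday is February 4.
1 November 2019 is a Friday, so the first Monday is November 4.
March 22, 2019 lies within the daylight-saving period (4 February – 4 November), so Pelin Canton is on daylight time, UTC−09:00.
09:45 local + 9h = 18:45 UTC.

18:45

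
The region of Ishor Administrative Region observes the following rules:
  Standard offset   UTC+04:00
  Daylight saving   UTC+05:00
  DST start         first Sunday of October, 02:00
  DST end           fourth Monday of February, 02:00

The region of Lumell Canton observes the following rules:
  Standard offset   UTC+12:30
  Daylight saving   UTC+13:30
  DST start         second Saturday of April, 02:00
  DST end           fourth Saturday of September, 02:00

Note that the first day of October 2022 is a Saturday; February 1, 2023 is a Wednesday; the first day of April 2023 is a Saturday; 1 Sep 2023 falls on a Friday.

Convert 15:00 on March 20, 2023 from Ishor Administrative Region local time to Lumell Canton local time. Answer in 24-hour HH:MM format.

23:30

1 October 2022 is a Saturday, so the first Sunday is October 2.
1 February 2023 is a Wednesday, so the first Monday is February 6 and the fourth is February 27.
March 20, 2023 is outside the daylight-saving period (2 October 2022 – 27 February 2023), so Ishor Administrative Region is on standard time, UTC+04:00.
15:00 Ishor Administrative Region − 4h = 11:00 UTC.
1 April 2023 is a Saturday, so the first Saturday is April 1 and the second is April 8.
1 September 2023 is a Friday, so the first Saturday is September 2 and the fourth is September 23.
At the standard offset (UTC+12:30), 11:00 UTC + 12h30m = 23:30 Lumell Canton standard time.
Daylight saving runs 8 April – 23 September; the standard-time date in Lumell Canton, March 20, 2023, is outside that window, so Lumell Canton is on standard time at UTC+12:30.
11:00 UTC + 12h30m = 23:30 Lumell Canton.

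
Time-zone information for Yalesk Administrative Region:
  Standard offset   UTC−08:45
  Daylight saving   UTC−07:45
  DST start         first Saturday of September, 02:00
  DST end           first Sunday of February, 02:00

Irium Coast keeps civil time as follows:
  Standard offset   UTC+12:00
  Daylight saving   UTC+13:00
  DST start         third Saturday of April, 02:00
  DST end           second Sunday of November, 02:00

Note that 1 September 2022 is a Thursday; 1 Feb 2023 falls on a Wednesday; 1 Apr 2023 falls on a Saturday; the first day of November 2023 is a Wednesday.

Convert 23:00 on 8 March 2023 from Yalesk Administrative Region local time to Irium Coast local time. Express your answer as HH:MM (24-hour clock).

19:45

1 September 2022 is a Thursday, so the first Saturday is September 3.
1 February 2023 is a Wednesday, so the first Sunday is February 5.
8 March 2023 does not fall between 3 September 2022 and 5 February 2023, so daylight saving is not in effect and Yalesk Administrative Region is at UTC−08:45.
23:00 Yalesk Administrative Region + 8h45m = 07:45 UTC (rolling into the next day, 9 March 2023).
1 April 2023 is a Saturday, so the first Saturday is April 1 and the third is April 15.
1 November 2023 is a Wednesday, so the first Sunday is November 5 and the second is November 12.
At the standard offset (UTC+12:00), 07:45 UTC + 12h = 19:45 Irium Coast standard time.
The standard-time date in Irium Coast, 9 March 2023, is outside the daylight-saving period (15 April – 12 November), so Irium Coast is on standard time, UTC+12:00.
07:45 UTC + 12h = 19:45 Irium Coast.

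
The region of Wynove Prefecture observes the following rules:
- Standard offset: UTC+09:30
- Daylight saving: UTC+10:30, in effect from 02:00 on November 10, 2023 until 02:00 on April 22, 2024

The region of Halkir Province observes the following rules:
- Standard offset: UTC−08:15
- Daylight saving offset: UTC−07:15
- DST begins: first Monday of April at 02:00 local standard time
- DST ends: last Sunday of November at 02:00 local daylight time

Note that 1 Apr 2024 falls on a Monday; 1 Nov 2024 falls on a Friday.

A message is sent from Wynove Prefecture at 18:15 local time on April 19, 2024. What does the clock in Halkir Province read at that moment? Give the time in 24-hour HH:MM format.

April 19, 2024 falls between 10 November 2023 and 22 April 2024, so daylight saving is in effect and Wynove Prefecture is at UTC+10:30.
18:15 Wynove Prefecture − 10h30m = 07:45 UTC.
1 April 2024 is a Monday, so the first Monday is April 1.
1 November 2024 is a Friday, so Sundays fall on 3, 10, 17, 24; the last is November 24.
At the standard offset (UTC−08:15), 07:45 UTC − 8h15m = 23:30 Halkir Province standard time (rolling into the previous day, 18 April 2024).
The standard-time date in Halkir Province, April 18, 2024, falls between 1 April and 24 November, so daylight saving is in effect and Halkir Province is at UTC−07:15.
07:45 UTC − 7h15m = 00:30 Halkir Province.

00:30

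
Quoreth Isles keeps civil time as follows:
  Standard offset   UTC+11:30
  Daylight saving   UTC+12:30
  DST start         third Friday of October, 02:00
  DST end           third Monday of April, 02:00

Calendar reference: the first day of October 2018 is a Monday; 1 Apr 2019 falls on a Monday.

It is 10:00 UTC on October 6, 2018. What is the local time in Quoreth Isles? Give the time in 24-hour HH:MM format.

21:30

1 October 2018 is a Monday, so the first Friday is October 5 and the third is October 19.
1 April 2019 is a Monday, so the first Monday is April 1 and the third is April 15.
At the standard offset (UTC+11:30), 10:00 UTC + 11h30m = 21:30 Quoreth Isles standard time.
Daylight saving runs 19 October 2018 – 15 April 2019; the standard-time date in Quoreth Isles, October 6, 2018, is outside that window, so Quoreth Isles is on standard time at UTC+11:30.
10:00 UTC + 11h30m = 21:30 local.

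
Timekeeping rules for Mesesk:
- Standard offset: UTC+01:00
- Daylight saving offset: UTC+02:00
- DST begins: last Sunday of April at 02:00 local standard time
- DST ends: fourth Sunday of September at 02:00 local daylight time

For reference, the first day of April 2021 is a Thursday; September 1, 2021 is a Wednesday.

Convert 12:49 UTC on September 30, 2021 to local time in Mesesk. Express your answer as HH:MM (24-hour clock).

13:49

1 April 2021 is a Thursday, so Sundays fall on 4, 11, 18, 25; the last is April 25.
1 September 2021 is a Wednesday, so the first Sunday is September 5 and the fourth is September 26.
At the standard offset (UTC+01:00), 12:49 UTC + 1h = 13:49 Mesesk standard time.
Daylight saving runs 25 April – 26 September; the standard-time date in Mesesk, September 30, 2021, is outside that window, so Mesesk is on standard time at UTC+01:00.
12:49 UTC + 1h = 13:49 local.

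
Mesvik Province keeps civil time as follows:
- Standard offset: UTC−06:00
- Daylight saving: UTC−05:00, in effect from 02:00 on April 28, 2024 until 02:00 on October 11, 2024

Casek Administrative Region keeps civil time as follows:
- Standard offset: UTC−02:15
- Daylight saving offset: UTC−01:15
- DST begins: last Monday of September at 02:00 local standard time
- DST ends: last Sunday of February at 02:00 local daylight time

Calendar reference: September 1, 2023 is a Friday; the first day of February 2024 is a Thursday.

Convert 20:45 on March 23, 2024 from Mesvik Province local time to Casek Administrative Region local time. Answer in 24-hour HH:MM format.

00:30

March 23, 2024 is outside the daylight-saving period (28 April – 11 October), so Mesvik Province is on standard time, UTC−06:00.
20:45 Mesvik Province + 6h = 02:45 UTC (rolling into the next day, 24 March 2024).
1 September 2023 is a Friday, so Mondays fall on 4, 11, 18, 25; the last is September 25.
1 February 2024 is a Thursday, so Sundays fall on 4, 11, 18, 25; the last is February 25.
At the standard offset (UTC−02:15), 02:45 UTC − 2h15m = 00:30 Casek Administrative Region standard time.
The standard-time date in Casek Administrative Region, March 24, 2024, does not fall between 25 September 2023 and 25 February 2024, so daylight saving is not in effect and Casek Administrative Region is at UTC−02:15.
02:45 UTC − 2h15m = 00:30 Casek Administrative Region.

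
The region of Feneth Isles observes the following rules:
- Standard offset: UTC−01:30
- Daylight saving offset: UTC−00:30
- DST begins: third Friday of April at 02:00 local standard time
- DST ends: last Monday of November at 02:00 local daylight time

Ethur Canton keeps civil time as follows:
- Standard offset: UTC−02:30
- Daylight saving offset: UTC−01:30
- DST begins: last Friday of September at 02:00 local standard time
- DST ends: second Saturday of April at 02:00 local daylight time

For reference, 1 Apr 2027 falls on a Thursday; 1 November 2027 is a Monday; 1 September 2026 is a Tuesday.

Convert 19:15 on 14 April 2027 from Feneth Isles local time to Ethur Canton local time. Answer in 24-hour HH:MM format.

18:15

1 April 2027 is a Thursday, so the first Friday is April 2 and the third is April 16.
1 November 2027 is a Monday, so Mondays fall on 1, 8, 15, 22, 29; the last is November 29.
Daylight saving runs 16 April – 29 November; 14 April 2027 is outside that window, so Feneth Isles is on standard time at UTC−01:30.
19:15 Feneth Isles + 1h30m = 20:45 UTC.
1 September 2026 is a Tuesday, so Fridays fall on 4, 11, 18, 25; the last is September 25.
1 April 2027 is a Thursday, so the first Saturday is April 3 and the second is April 10.
At the standard offset (UTC−02:30), 20:45 UTC − 2h30m = 18:15 Ethur Canton standard time.
The standard-time date in Ethur Canton, 14 April 2027, does not fall between 25 September 2026 and 10 April 2027, so daylight saving is not in effect and Ethur Canton is at UTC−02:30.
20:45 UTC − 2h30m = 18:15 Ethur Canton.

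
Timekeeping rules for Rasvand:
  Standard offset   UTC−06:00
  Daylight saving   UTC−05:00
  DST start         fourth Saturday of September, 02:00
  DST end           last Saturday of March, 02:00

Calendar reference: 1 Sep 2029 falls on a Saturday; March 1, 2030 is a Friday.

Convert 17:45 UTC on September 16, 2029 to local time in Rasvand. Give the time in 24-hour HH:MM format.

11:45

1 September 2029 is a Saturday, so the first Saturday is September 1 and the fourth is September 22.
1 March 2030 is a Friday, so Saturdays fall on 2, 9, 16, 23, 30; the last is March 30.
At the standard offset (UTC−06:00), 17:45 UTC − 6h = 11:45 Rasvand standard time.
The standard-time date in Rasvand, September 16, 2029, is outside the daylight-saving period (22 September 2029 – 30 March 2030), so Rasvand is on standard time, UTC−06:00.
17:45 UTC − 6h = 11:45 local.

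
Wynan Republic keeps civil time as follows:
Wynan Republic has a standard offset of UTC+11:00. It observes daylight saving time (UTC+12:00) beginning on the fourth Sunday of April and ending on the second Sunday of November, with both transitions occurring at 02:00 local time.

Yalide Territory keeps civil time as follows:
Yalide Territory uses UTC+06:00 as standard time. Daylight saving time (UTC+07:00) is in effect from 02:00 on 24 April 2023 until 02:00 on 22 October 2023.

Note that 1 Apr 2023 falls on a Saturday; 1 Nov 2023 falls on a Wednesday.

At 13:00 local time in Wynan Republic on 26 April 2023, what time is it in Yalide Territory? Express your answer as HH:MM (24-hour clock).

1 April 2023 is a Saturday, so the first Sunday is April 2 and the fourth is April 23.
1 November 2023 is a Wednesday, so the first Sunday is November 5 and the second is November 12.
26 April 2023 lies within the daylight-saving period (23 April – 12 November), so Wynan Republic is on daylight time, UTC+12:00.
13:00 Wynan Republic − 12h = 01:00 UTC.
At the standard offset (UTC+06:00), 01:00 UTC + 6h = 07:00 Yalide Territory standard time.
The standard-time date in Yalide Territory, 26 April 2023, lies within the daylight-saving period (24 April – 22 October), so Yalide Territory is on daylight time, UTC+07:00.
01:00 UTC + 7h = 08:00 Yalide Territory.

08:00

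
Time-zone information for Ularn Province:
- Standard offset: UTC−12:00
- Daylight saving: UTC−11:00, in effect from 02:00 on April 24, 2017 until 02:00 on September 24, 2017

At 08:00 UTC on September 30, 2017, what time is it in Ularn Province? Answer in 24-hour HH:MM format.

At the standard offset (UTC−12:00), 08:00 UTC − 12h = 20:00 Ularn Province standard time (rolling into the previous day, 29 September 2017).
The standard-time date in Ularn Province, September 29, 2017, does not fall between 24 April and 24 September, so daylight saving is not in effect and Ularn Province is at UTC−12:00.
08:00 UTC − 12h = 20:00 local (rolling into the previous day, 29 September 2017).

20:00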